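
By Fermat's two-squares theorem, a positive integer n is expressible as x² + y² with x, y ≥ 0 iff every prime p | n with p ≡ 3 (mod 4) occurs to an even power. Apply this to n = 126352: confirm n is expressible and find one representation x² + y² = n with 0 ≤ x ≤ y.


Step 1: Factor n = 126352 = 2^4 · 53 · 149.
Step 2: Check the mod-4 condition on each prime factor: 2 = 2 (special); 53 ≡ 1 (mod 4), exponent 1; 149 ≡ 1 (mod 4), exponent 1.
All primes ≡ 3 (mod 4) appear to even exponent (or don't appear), so by the two-squares theorem n IS expressible as a sum of two squares.
Step 3: Build a representation. Group n = k² · m with k = 4 and m = 53 · 149 = 7897 (a product of primes ≡ 1 (mod 4)); a representation of m scales to one of n via (k·x)² + (k·y)² = k²(x² + y²). Each prime p ≡ 1 (mod 4) is itself a sum of two squares; find a² by testing p − a² for a perfect square:
  53: 53 − 1² = 52, 53 − 2² = 49 = 7² ⇒ 53 = 2² + 7².
  149: 149 − 1² = 148, 149 − 2² = 145, 149 − 3² = 140, 149 − 4² = 133, 149 − 5² = 124, 149 − 6² = 113, 149 − 7² = 100 = 10² ⇒ 149 = 7² + 10².
  Combine using the Brahmagupta–Fibonacci identity (a² + b²)(c² + d²) = (ac − bd)² + (ad + bc)² = (ac + bd)² + (ad − bc)²:
  53 · 149 = 7897: from (2² + 7²)(7² + 10²), take (2·7 − 7·10, 2·10 + 7·7) = (14 − 70, 20 + 49) = (-56, 69); dropping signs (only squares matter) gives (56, 69); check 56² + 69² = 3136 + 4761 = 7897 ✓.
  Scale by k = 4: (4·56, 4·69) = (224, 276).
Step 4: Order so x ≤ y and verify: 224² + 276² = 50176 + 76176 = 126352 = n. ✓

n = 126352 = 224² + 276² (one valid representation with x ≤ y).


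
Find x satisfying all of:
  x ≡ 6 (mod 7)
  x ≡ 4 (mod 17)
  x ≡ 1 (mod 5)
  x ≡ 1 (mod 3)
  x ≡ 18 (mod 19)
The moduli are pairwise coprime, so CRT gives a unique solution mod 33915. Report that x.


Product of moduli M = 7 · 17 · 5 · 3 · 19 = 33915.
Merge one congruence at a time:
  Start: x ≡ 6 (mod 7).
  Combine with x ≡ 4 (mod 17); new modulus lcm = 119.
    Write x = 6 + 7·t and substitute into x ≡ 4 (mod 17): 7·t ≡ 4 − 6 = -2 (mod 17).
    Reduce coefficients mod 17: 7·t ≡ 15 (mod 17).
    The inverse of 7 mod 17 is 5 (since 7·5 = 35 = 2·17 + 1), so t ≡ 5·15 = 75 ≡ 7 (mod 17).
    Then x = 6 + 7·7 = 55, valid modulo lcm(7, 17) = 119: x ≡ 55 (mod 119).
  Combine with x ≡ 1 (mod 5); new modulus lcm = 595.
    Write x = 55 + 119·t and substitute into x ≡ 1 (mod 5): 119·t ≡ 1 − 55 = -54 (mod 5).
    Reduce coefficients mod 5: 4·t ≡ 1 (mod 5).
    The inverse of 4 mod 5 is 4 (since 4·4 = 16 = 3·5 + 1), so t ≡ 4·1 = 4 ≡ 4 (mod 5).
    Then x = 55 + 119·4 = 531, valid modulo lcm(119, 5) = 595: x ≡ 531 (mod 595).
  Combine with x ≡ 1 (mod 3); new modulus lcm = 1785.
    Write x = 531 + 595·t and substitute into x ≡ 1 (mod 3): 595·t ≡ 1 − 531 = -530 (mod 3).
    Reduce coefficients mod 3: 1·t ≡ 1 (mod 3).
    So t ≡ 1 (mod 3).
    Then x = 531 + 595·1 = 1126, valid modulo lcm(595, 3) = 1785: x ≡ 1126 (mod 1785).
  Combine with x ≡ 18 (mod 19); new modulus lcm = 33915.
    Write x = 1126 + 1785·t and substitute into x ≡ 18 (mod 19): 1785·t ≡ 18 − 1126 = -1108 (mod 19).
    Reduce coefficients mod 19: 18·t ≡ 13 (mod 19).
    The inverse of 18 mod 19 is 18 (since 18·18 = 324 = 17·19 + 1), so t ≡ 18·13 = 234 ≡ 6 (mod 19).
    Then x = 1126 + 1785·6 = 11836, valid modulo lcm(1785, 19) = 33915: x ≡ 11836 (mod 33915).
Verify against each original: 11836 mod 7 = 6, 11836 mod 17 = 4, 11836 mod 5 = 1, 11836 mod 3 = 1, 11836 mod 19 = 18.

x ≡ 11836 (mod 33915).


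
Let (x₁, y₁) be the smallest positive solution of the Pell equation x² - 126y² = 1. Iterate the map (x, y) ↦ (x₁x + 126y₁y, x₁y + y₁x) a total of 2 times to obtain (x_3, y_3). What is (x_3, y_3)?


Step 1: Find the fundamental solution (x₁, y₁) of x² - 126y² = 1.
  Expand √126 as a continued fraction. a₀ = ⌊√126⌋ = 11; iterate m_{k+1} = d_k·a_k − m_k, d_{k+1} = (126 − m_{k+1}²)/d_k, a_{k+1} = ⌊(a₀ + m_{k+1})/d_{k+1}⌋ (starting m₀ = 0, d₀ = 1), with convergents p_k = a_k·p_{k-1} + p_{k-2}, q_k = a_k·q_{k-1} + q_{k-2} (p₋₁ = 1, q₋₁ = 0):
  k = 0: a₀ = 11; p₀/q₀ = 11/1; p₀² − 126·q₀² = 121 − 126 = -5.
  k = 1: m = 11, d = 5, a = ⌊(11 + 11)/5⌋ = 4; p/q = (4·11 + 1)/(4·1 + 0) = 45/4; p² − 126·q² = 2025 − 2016 = 9.
  k = 2: m = 9, d = 9, a = ⌊(11 + 9)/9⌋ = 2; p/q = (2·45 + 11)/(2·4 + 1) = 101/9; p² − 126·q² = 10201 − 10206 = -5.
  k = 3: m = 9, d = 5, a = ⌊(11 + 9)/5⌋ = 4; p/q = (4·101 + 45)/(4·9 + 4) = 449/40; p² − 126·q² = 201601 − 201600 = 1.
  The first convergent with p² − 126·q² = 1 gives the fundamental solution (x₁, y₁) = (449, 40).
Step 2: Apply the recurrence (x_{n+1}, y_{n+1}) = (x₁x_n + 126y₁y_n, x₁y_n + y₁x_n) repeatedly.
  From (x_1, y_1) = (449, 40): x_2 = 449·449 + 126·40·40 = 403201; y_2 = 449·40 + 40·449 = 35920.
  From (x_2, y_2) = (403201, 35920): x_3 = 449·403201 + 126·40·35920 = 362074049; y_3 = 449·35920 + 40·403201 = 32256120.
Step 3: Verify x_3² - 126·y_3² = 131097616959254401 - 131097616959254400 = 1 (should be 1). ✓

(x_1, y_1) = (449, 40); (x_3, y_3) = (362074049, 32256120).


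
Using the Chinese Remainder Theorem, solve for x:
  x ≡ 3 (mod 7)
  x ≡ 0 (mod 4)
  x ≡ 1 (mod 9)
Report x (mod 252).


Moduli 7, 4, 9 are pairwise coprime; by CRT there is a unique solution modulo M = 7 · 4 · 9 = 252.
Solve pairwise, accumulating the modulus:
  Start with x ≡ 3 (mod 7).
  Combine with x ≡ 0 (mod 4): since gcd(7, 4) = 1, we get a unique residue mod 28.
    Write x = 3 + 7·t and substitute into x ≡ 0 (mod 4): 7·t ≡ 0 − 3 = -3 (mod 4).
    Reduce coefficients mod 4: 3·t ≡ 1 (mod 4).
    The inverse of 3 mod 4 is 3 (since 3·3 = 9 = 2·4 + 1), so t ≡ 3·1 = 3 ≡ 3 (mod 4).
    Then x = 3 + 7·3 = 24, valid modulo lcm(7, 4) = 28: x ≡ 24 (mod 28).
  Combine with x ≡ 1 (mod 9): since gcd(28, 9) = 1, we get a unique residue mod 252.
    Write x = 24 + 28·t and substitute into x ≡ 1 (mod 9): 28·t ≡ 1 − 24 = -23 (mod 9).
    Reduce coefficients mod 9: 1·t ≡ 4 (mod 9).
    So t ≡ 4 (mod 9).
    Then x = 24 + 28·4 = 136, valid modulo lcm(28, 9) = 252: x ≡ 136 (mod 252).
Verify: 136 mod 7 = 3 ✓, 136 mod 4 = 0 ✓, 136 mod 9 = 1 ✓.

x ≡ 136 (mod 252).


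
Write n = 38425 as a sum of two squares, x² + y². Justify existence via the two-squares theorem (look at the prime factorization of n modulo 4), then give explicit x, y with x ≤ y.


Step 1: Factor n = 38425 = 5^2 · 29 · 53.
Step 2: Check the mod-4 condition on each prime factor: 5 ≡ 1 (mod 4), exponent 2; 29 ≡ 1 (mod 4), exponent 1; 53 ≡ 1 (mod 4), exponent 1.
All primes ≡ 3 (mod 4) appear to even exponent (or don't appear), so by the two-squares theorem n IS expressible as a sum of two squares.
Step 3: Build a representation. Group n = k² · m with k = 5 and m = 29 · 53 = 1537 (a product of primes ≡ 1 (mod 4)); a representation of m scales to one of n via (k·x)² + (k·y)² = k²(x² + y²). Each prime p ≡ 1 (mod 4) is itself a sum of two squares; find a² by testing p − a² for a perfect square:
  29: 29 − 1² = 28, 29 − 2² = 25 = 5² ⇒ 29 = 2² + 5².
  53: 53 − 1² = 52, 53 − 2² = 49 = 7² ⇒ 53 = 2² + 7².
  Combine using the Brahmagupta–Fibonacci identity (a² + b²)(c² + d²) = (ac − bd)² + (ad + bc)² = (ac + bd)² + (ad − bc)²:
  29 · 53 = 1537: from (2² + 5²)(2² + 7²), take (2·2 − 5·7, 2·7 + 5·2) = (4 − 35, 14 + 10) = (-31, 24); dropping signs (only squares matter) gives (31, 24); check 31² + 24² = 961 + 576 = 1537 ✓.
  Scale by k = 5: (5·31, 5·24) = (155, 120).
Step 4: Order so x ≤ y and verify: 120² + 155² = 14400 + 24025 = 38425 = n. ✓

n = 38425 = 120² + 155² (one valid representation with x ≤ y).


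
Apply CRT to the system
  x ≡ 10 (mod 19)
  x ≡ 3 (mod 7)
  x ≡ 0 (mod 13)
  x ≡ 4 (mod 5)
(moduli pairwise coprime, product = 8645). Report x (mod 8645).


Product of moduli M = 19 · 7 · 13 · 5 = 8645.
Merge one congruence at a time:
  Start: x ≡ 10 (mod 19).
  Combine with x ≡ 3 (mod 7); new modulus lcm = 133.
    Write x = 10 + 19·t and substitute into x ≡ 3 (mod 7): 19·t ≡ 3 − 10 = -7 (mod 7).
    Reduce coefficients mod 7: 5·t ≡ 0 (mod 7).
    The inverse of 5 mod 7 is 3 (since 5·3 = 15 = 2·7 + 1), so t ≡ 3·0 = 0 ≡ 0 (mod 7).
    Then x = 10 + 19·0 = 10, valid modulo lcm(19, 7) = 133: x ≡ 10 (mod 133).
  Combine with x ≡ 0 (mod 13); new modulus lcm = 1729.
    Write x = 10 + 133·t and substitute into x ≡ 0 (mod 13): 133·t ≡ 0 − 10 = -10 (mod 13).
    Reduce coefficients mod 13: 3·t ≡ 3 (mod 13).
    The inverse of 3 mod 13 is 9 (since 3·9 = 27 = 2·13 + 1), so t ≡ 9·3 = 27 ≡ 1 (mod 13).
    Then x = 10 + 133·1 = 143, valid modulo lcm(133, 13) = 1729: x ≡ 143 (mod 1729).
  Combine with x ≡ 4 (mod 5); new modulus lcm = 8645.
    Write x = 143 + 1729·t and substitute into x ≡ 4 (mod 5): 1729·t ≡ 4 − 143 = -139 (mod 5).
    Reduce coefficients mod 5: 4·t ≡ 1 (mod 5).
    The inverse of 4 mod 5 is 4 (since 4·4 = 16 = 3·5 + 1), so t ≡ 4·1 = 4 ≡ 4 (mod 5).
    Then x = 143 + 1729·4 = 7059, valid modulo lcm(1729, 5) = 8645: x ≡ 7059 (mod 8645).
Verify against each original: 7059 mod 19 = 10, 7059 mod 7 = 3, 7059 mod 13 = 0, 7059 mod 5 = 4.

x ≡ 7059 (mod 8645).


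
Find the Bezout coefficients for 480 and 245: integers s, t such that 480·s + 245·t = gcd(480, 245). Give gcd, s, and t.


Euclidean algorithm on (480, 245) — divide until remainder is 0:
  480 = 1 · 245 + 235
  245 = 1 · 235 + 10
  235 = 23 · 10 + 5
  10 = 2 · 5 + 0
gcd(480, 245) = 5.
Track Bezout coefficients alongside the remainders: start with r₀ = 480 = a·1 + b·0 (s = 1, t = 0) and r₁ = 245 = a·0 + b·1 (s = 0, t = 1); each new remainder r_{k+1} = r_{k-1} − q_k·r_k inherits s_{k+1} = s_{k-1} − q_k·s_k, t_{k+1} = t_{k-1} − q_k·t_k, so r_k = a·s_k + b·t_k at every step:
  q = 1: r = 235, s = 1 − 1·0 = 1, t = 0 − 1·1 = -1  (check: 480·1 + 245·(-1) = 235)
  q = 1: r = 10, s = 0 − 1·1 = -1, t = 1 − 1·(-1) = 2  (check: 480·(-1) + 245·2 = 10)
  q = 23: r = 5, s = 1 − 23·(-1) = 24, t = -1 − 23·2 = -47  (check: 480·24 + 245·(-47) = 5)
The row with r = 5 (the gcd) gives the Bezout coefficients s = 24, t = -47.
Result: 480 · (24) + 245 · (-47) = 5.

gcd(480, 245) = 5; s = 24, t = -47 (check: 480·24 + 245·(-47) = 5).


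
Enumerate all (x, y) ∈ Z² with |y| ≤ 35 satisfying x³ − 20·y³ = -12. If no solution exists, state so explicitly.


The equation is x³ - 20y³ = -12. For fixed y, x³ = 20·y³ − 12, so a solution requires the RHS to be a perfect cube.
Strategy: iterate y from -35 to 35, compute RHS = 20·y³ − 12, and check whether it is a (positive or negative) perfect cube.
Check small values of y:
  y = 0: RHS = -12 is not a perfect cube.
  y = 1: RHS = 8 = (2)³ ⇒ x = 2 works.
  y = -1: RHS = -32 is not a perfect cube.
  y = 2: RHS = 148 is not a perfect cube.
  y = -2: RHS = -172 is not a perfect cube.
  y = 3: RHS = 528 is not a perfect cube.
  y = -3: RHS = -552 is not a perfect cube.
Continuing the search up to |y| = 35 finds no further solutions beyond those listed.
Collected solutions: (2, 1).

Solutions (with |y| ≤ 35): (2, 1).


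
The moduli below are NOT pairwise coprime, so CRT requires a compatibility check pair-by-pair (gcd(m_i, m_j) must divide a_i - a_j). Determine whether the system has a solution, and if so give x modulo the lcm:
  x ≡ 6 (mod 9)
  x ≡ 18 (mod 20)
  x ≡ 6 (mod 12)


Moduli 9, 20, 12 are not pairwise coprime, so CRT works modulo lcm(m_i) when all pairwise compatibility conditions hold.
Pairwise compatibility: gcd(m_i, m_j) must divide a_i - a_j for every pair.
Merge one congruence at a time:
  Start: x ≡ 6 (mod 9).
  Combine with x ≡ 18 (mod 20): gcd(9, 20) = 1; 18 - 6 = 12, which IS divisible by 1, so compatible.
    Write x = 6 + 9·t and substitute into x ≡ 18 (mod 20): 9·t ≡ 18 − 6 = 12 (mod 20).
    The inverse of 9 mod 20 is 9 (since 9·9 = 81 = 4·20 + 1), so t ≡ 9·12 = 108 ≡ 8 (mod 20).
    Then x = 6 + 9·8 = 78, valid modulo lcm(9, 20) = 180: x ≡ 78 (mod 180).
  Combine with x ≡ 6 (mod 12): gcd(180, 12) = 12; 6 - 78 = -72, which IS divisible by 12, so compatible.
    Write x = 78 + 180·t and substitute into x ≡ 6 (mod 12): 180·t ≡ 6 − 78 = -72 (mod 12).
    Divide the congruence (and modulus) by g = 12: 15·t ≡ -6 (mod 1).
    Modulo 1 every t works; take t = 0.
    Then x = 78 + 180·0 = 78, valid modulo lcm(180, 12) = 180: x ≡ 78 (mod 180).
Verify: 78 mod 9 = 6, 78 mod 20 = 18, 78 mod 12 = 6.

x ≡ 78 (mod 180).


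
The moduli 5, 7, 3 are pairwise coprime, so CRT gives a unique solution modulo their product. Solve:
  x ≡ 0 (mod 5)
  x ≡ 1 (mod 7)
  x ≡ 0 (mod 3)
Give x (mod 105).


Moduli 5, 7, 3 are pairwise coprime; by CRT there is a unique solution modulo M = 5 · 7 · 3 = 105.
Solve pairwise, accumulating the modulus:
  Start with x ≡ 0 (mod 5).
  Combine with x ≡ 1 (mod 7): since gcd(5, 7) = 1, we get a unique residue mod 35.
    Write x = 0 + 5·t and substitute into x ≡ 1 (mod 7): 5·t ≡ 1 − 0 = 1 (mod 7).
    The inverse of 5 mod 7 is 3 (since 5·3 = 15 = 2·7 + 1), so t ≡ 3·1 = 3 ≡ 3 (mod 7).
    Then x = 0 + 5·3 = 15, valid modulo lcm(5, 7) = 35: x ≡ 15 (mod 35).
  Combine with x ≡ 0 (mod 3): since gcd(35, 3) = 1, we get a unique residue mod 105.
    Write x = 15 + 35·t and substitute into x ≡ 0 (mod 3): 35·t ≡ 0 − 15 = -15 (mod 3).
    Reduce coefficients mod 3: 2·t ≡ 0 (mod 3).
    The inverse of 2 mod 3 is 2 (since 2·2 = 4 = 1·3 + 1), so t ≡ 2·0 = 0 ≡ 0 (mod 3).
    Then x = 15 + 35·0 = 15, valid modulo lcm(35, 3) = 105: x ≡ 15 (mod 105).
Verify: 15 mod 5 = 0 ✓, 15 mod 7 = 1 ✓, 15 mod 3 = 0 ✓.

x ≡ 15 (mod 105).


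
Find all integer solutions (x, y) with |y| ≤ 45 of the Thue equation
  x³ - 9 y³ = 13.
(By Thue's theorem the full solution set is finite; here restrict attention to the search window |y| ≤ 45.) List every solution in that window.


The equation is x³ - 9y³ = 13. For fixed y, x³ = 9·y³ + 13, so a solution requires the RHS to be a perfect cube.
Strategy: iterate y from -45 to 45, compute RHS = 9·y³ + 13, and check whether it is a (positive or negative) perfect cube.
Check small values of y:
  y = 0: RHS = 13 is not a perfect cube.
  y = 1: RHS = 22 is not a perfect cube.
  y = -1: RHS = 4 is not a perfect cube.
  y = 2: RHS = 85 is not a perfect cube.
  y = -2: RHS = -59 is not a perfect cube.
  y = 3: RHS = 256 is not a perfect cube.
  y = -3: RHS = -230 is not a perfect cube.
Continuing the search up to |y| = 45 finds no solutions either.
No (x, y) in the scanned range satisfies the equation.

No integer solutions with |y| ≤ 45.


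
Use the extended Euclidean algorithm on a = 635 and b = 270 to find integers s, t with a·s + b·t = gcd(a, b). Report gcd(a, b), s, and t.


Euclidean algorithm on (635, 270) — divide until remainder is 0:
  635 = 2 · 270 + 95
  270 = 2 · 95 + 80
  95 = 1 · 80 + 15
  80 = 5 · 15 + 5
  15 = 3 · 5 + 0
gcd(635, 270) = 5.
Track Bezout coefficients alongside the remainders: start with r₀ = 635 = a·1 + b·0 (s = 1, t = 0) and r₁ = 270 = a·0 + b·1 (s = 0, t = 1); each new remainder r_{k+1} = r_{k-1} − q_k·r_k inherits s_{k+1} = s_{k-1} − q_k·s_k, t_{k+1} = t_{k-1} − q_k·t_k, so r_k = a·s_k + b·t_k at every step:
  q = 2: r = 95, s = 1 − 2·0 = 1, t = 0 − 2·1 = -2  (check: 635·1 + 270·(-2) = 95)
  q = 2: r = 80, s = 0 − 2·1 = -2, t = 1 − 2·(-2) = 5  (check: 635·(-2) + 270·5 = 80)
  q = 1: r = 15, s = 1 − 1·(-2) = 3, t = -2 − 1·5 = -7  (check: 635·3 + 270·(-7) = 15)
  q = 5: r = 5, s = -2 − 5·3 = -17, t = 5 − 5·(-7) = 40  (check: 635·(-17) + 270·40 = 5)
The row with r = 5 (the gcd) gives the Bezout coefficients s = -17, t = 40.
Result: 635 · (-17) + 270 · (40) = 5.

gcd(635, 270) = 5; s = -17, t = 40 (check: 635·(-17) + 270·40 = 5).


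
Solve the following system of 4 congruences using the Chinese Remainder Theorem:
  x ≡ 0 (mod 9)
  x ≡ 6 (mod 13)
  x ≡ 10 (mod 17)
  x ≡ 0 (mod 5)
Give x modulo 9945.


Product of moduli M = 9 · 13 · 17 · 5 = 9945.
Merge one congruence at a time:
  Start: x ≡ 0 (mod 9).
  Combine with x ≡ 6 (mod 13); new modulus lcm = 117.
    Write x = 0 + 9·t and substitute into x ≡ 6 (mod 13): 9·t ≡ 6 − 0 = 6 (mod 13).
    The inverse of 9 mod 13 is 3 (since 9·3 = 27 = 2·13 + 1), so t ≡ 3·6 = 18 ≡ 5 (mod 13).
    Then x = 0 + 9·5 = 45, valid modulo lcm(9, 13) = 117: x ≡ 45 (mod 117).
  Combine with x ≡ 10 (mod 17); new modulus lcm = 1989.
    Write x = 45 + 117·t and substitute into x ≡ 10 (mod 17): 117·t ≡ 10 − 45 = -35 (mod 17).
    Reduce coefficients mod 17: 15·t ≡ 16 (mod 17).
    The inverse of 15 mod 17 is 8 (since 15·8 = 120 = 7·17 + 1), so t ≡ 8·16 = 128 ≡ 9 (mod 17).
    Then x = 45 + 117·9 = 1098, valid modulo lcm(117, 17) = 1989: x ≡ 1098 (mod 1989).
  Combine with x ≡ 0 (mod 5); new modulus lcm = 9945.
    Write x = 1098 + 1989·t and substitute into x ≡ 0 (mod 5): 1989·t ≡ 0 − 1098 = -1098 (mod 5).
    Reduce coefficients mod 5: 4·t ≡ 2 (mod 5).
    The inverse of 4 mod 5 is 4 (since 4·4 = 16 = 3·5 + 1), so t ≡ 4·2 = 8 ≡ 3 (mod 5).
    Then x = 1098 + 1989·3 = 7065, valid modulo lcm(1989, 5) = 9945: x ≡ 7065 (mod 9945).
Verify against each original: 7065 mod 9 = 0, 7065 mod 13 = 6, 7065 mod 17 = 10, 7065 mod 5 = 0.

x ≡ 7065 (mod 9945).


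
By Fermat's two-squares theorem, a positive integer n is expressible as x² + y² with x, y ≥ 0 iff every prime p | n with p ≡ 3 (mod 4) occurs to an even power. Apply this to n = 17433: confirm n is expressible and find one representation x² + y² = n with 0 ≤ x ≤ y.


Step 1: Factor n = 17433 = 3^2 · 13 · 149.
Step 2: Check the mod-4 condition on each prime factor: 3 ≡ 3 (mod 4), exponent 2 (must be even); 13 ≡ 1 (mod 4), exponent 1; 149 ≡ 1 (mod 4), exponent 1.
All primes ≡ 3 (mod 4) appear to even exponent (or don't appear), so by the two-squares theorem n IS expressible as a sum of two squares.
Step 3: Build a representation. Group n = k² · m with k = 3 and m = 13 · 149 = 1937 (a product of primes ≡ 1 (mod 4)); a representation of m scales to one of n via (k·x)² + (k·y)² = k²(x² + y²). Each prime p ≡ 1 (mod 4) is itself a sum of two squares; find a² by testing p − a² for a perfect square:
  13: 13 − 1² = 12, 13 − 2² = 9 = 3² ⇒ 13 = 2² + 3².
  149: 149 − 1² = 148, 149 − 2² = 145, 149 − 3² = 140, 149 − 4² = 133, 149 − 5² = 124, 149 − 6² = 113, 149 − 7² = 100 = 10² ⇒ 149 = 7² + 10².
  Combine using the Brahmagupta–Fibonacci identity (a² + b²)(c² + d²) = (ac − bd)² + (ad + bc)² = (ac + bd)² + (ad − bc)²:
  13 · 149 = 1937: from (2² + 3²)(7² + 10²), take (2·7 − 3·10, 2·10 + 3·7) = (14 − 30, 20 + 21) = (-16, 41); dropping signs (only squares matter) gives (16, 41); check 16² + 41² = 256 + 1681 = 1937 ✓.
  Scale by k = 3: (3·16, 3·41) = (48, 123).
Step 4: Order so x ≤ y and verify: 48² + 123² = 2304 + 15129 = 17433 = n. ✓

n = 17433 = 48² + 123² (one valid representation with x ≤ y).


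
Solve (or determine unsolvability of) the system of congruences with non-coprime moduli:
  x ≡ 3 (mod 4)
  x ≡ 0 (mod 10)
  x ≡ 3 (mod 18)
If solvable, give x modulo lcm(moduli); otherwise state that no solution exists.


Moduli 4, 10, 18 are not pairwise coprime, so CRT works modulo lcm(m_i) when all pairwise compatibility conditions hold.
Pairwise compatibility: gcd(m_i, m_j) must divide a_i - a_j for every pair.
Merge one congruence at a time:
  Start: x ≡ 3 (mod 4).
  Combine with x ≡ 0 (mod 10): gcd(4, 10) = 2, and 0 - 3 = -3 is NOT divisible by 2.
    ⇒ system is inconsistent (no integer solution).

No solution (the system is inconsistent).


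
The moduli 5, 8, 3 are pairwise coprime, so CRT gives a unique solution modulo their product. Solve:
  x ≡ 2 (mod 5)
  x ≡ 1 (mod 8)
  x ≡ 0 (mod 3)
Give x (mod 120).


Moduli 5, 8, 3 are pairwise coprime; by CRT there is a unique solution modulo M = 5 · 8 · 3 = 120.
Solve pairwise, accumulating the modulus:
  Start with x ≡ 2 (mod 5).
  Combine with x ≡ 1 (mod 8): since gcd(5, 8) = 1, we get a unique residue mod 40.
    Write x = 2 + 5·t and substitute into x ≡ 1 (mod 8): 5·t ≡ 1 − 2 = -1 (mod 8).
    Reduce coefficients mod 8: 5·t ≡ 7 (mod 8).
    The inverse of 5 mod 8 is 5 (since 5·5 = 25 = 3·8 + 1), so t ≡ 5·7 = 35 ≡ 3 (mod 8).
    Then x = 2 + 5·3 = 17, valid modulo lcm(5, 8) = 40: x ≡ 17 (mod 40).
  Combine with x ≡ 0 (mod 3): since gcd(40, 3) = 1, we get a unique residue mod 120.
    Write x = 17 + 40·t and substitute into x ≡ 0 (mod 3): 40·t ≡ 0 − 17 = -17 (mod 3).
    Reduce coefficients mod 3: 1·t ≡ 1 (mod 3).
    So t ≡ 1 (mod 3).
    Then x = 17 + 40·1 = 57, valid modulo lcm(40, 3) = 120: x ≡ 57 (mod 120).
Verify: 57 mod 5 = 2 ✓, 57 mod 8 = 1 ✓, 57 mod 3 = 0 ✓.

x ≡ 57 (mod 120).


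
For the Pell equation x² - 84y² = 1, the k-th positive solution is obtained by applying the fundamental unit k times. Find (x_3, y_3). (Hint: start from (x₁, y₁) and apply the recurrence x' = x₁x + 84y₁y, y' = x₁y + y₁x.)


Step 1: Find the fundamental solution (x₁, y₁) of x² - 84y² = 1.
  Expand √84 as a continued fraction. a₀ = ⌊√84⌋ = 9; iterate m_{k+1} = d_k·a_k − m_k, d_{k+1} = (84 − m_{k+1}²)/d_k, a_{k+1} = ⌊(a₀ + m_{k+1})/d_{k+1}⌋ (starting m₀ = 0, d₀ = 1), with convergents p_k = a_k·p_{k-1} + p_{k-2}, q_k = a_k·q_{k-1} + q_{k-2} (p₋₁ = 1, q₋₁ = 0):
  k = 0: a₀ = 9; p₀/q₀ = 9/1; p₀² − 84·q₀² = 81 − 84 = -3.
  k = 1: m = 9, d = 3, a = ⌊(9 + 9)/3⌋ = 6; p/q = (6·9 + 1)/(6·1 + 0) = 55/6; p² − 84·q² = 3025 − 3024 = 1.
  The first convergent with p² − 84·q² = 1 gives the fundamental solution (x₁, y₁) = (55, 6).
Step 2: Apply the recurrence (x_{n+1}, y_{n+1}) = (x₁x_n + 84y₁y_n, x₁y_n + y₁x_n) repeatedly.
  From (x_1, y_1) = (55, 6): x_2 = 55·55 + 84·6·6 = 6049; y_2 = 55·6 + 6·55 = 660.
  From (x_2, y_2) = (6049, 660): x_3 = 55·6049 + 84·6·660 = 665335; y_3 = 55·660 + 6·6049 = 72594.
Step 3: Verify x_3² - 84·y_3² = 442670662225 - 442670662224 = 1 (should be 1). ✓

(x_1, y_1) = (55, 6); (x_3, y_3) = (665335, 72594).


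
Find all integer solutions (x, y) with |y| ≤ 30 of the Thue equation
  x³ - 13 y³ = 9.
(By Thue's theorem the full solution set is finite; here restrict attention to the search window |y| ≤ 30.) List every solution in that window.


The equation is x³ - 13y³ = 9. For fixed y, x³ = 13·y³ + 9, so a solution requires the RHS to be a perfect cube.
Strategy: iterate y from -30 to 30, compute RHS = 13·y³ + 9, and check whether it is a (positive or negative) perfect cube.
Check small values of y:
  y = 0: RHS = 9 is not a perfect cube.
  y = 1: RHS = 22 is not a perfect cube.
  y = -1: RHS = -4 is not a perfect cube.
  y = 2: RHS = 113 is not a perfect cube.
  y = -2: RHS = -95 is not a perfect cube.
  y = 3: RHS = 360 is not a perfect cube.
  y = -3: RHS = -342 is not a perfect cube.
Continuing the search up to |y| = 30 finds no solutions either.
No (x, y) in the scanned range satisfies the equation.

No integer solutions with |y| ≤ 30.


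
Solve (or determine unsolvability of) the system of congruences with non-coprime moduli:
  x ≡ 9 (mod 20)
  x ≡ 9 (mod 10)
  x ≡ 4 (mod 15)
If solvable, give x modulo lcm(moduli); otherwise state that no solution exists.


Moduli 20, 10, 15 are not pairwise coprime, so CRT works modulo lcm(m_i) when all pairwise compatibility conditions hold.
Pairwise compatibility: gcd(m_i, m_j) must divide a_i - a_j for every pair.
Merge one congruence at a time:
  Start: x ≡ 9 (mod 20).
  Combine with x ≡ 9 (mod 10): gcd(20, 10) = 10; 9 - 9 = 0, which IS divisible by 10, so compatible.
    Write x = 9 + 20·t and substitute into x ≡ 9 (mod 10): 20·t ≡ 9 − 9 = 0 (mod 10).
    Divide the congruence (and modulus) by g = 10: 2·t ≡ 0 (mod 1).
    Modulo 1 every t works; take t = 0.
    Then x = 9 + 20·0 = 9, valid modulo lcm(20, 10) = 20: x ≡ 9 (mod 20).
  Combine with x ≡ 4 (mod 15): gcd(20, 15) = 5; 4 - 9 = -5, which IS divisible by 5, so compatible.
    Write x = 9 + 20·t and substitute into x ≡ 4 (mod 15): 20·t ≡ 4 − 9 = -5 (mod 15).
    Divide the congruence (and modulus) by g = 5: 4·t ≡ -1 (mod 3).
    Reduce coefficients mod 3: 1·t ≡ 2 (mod 3).
    So t ≡ 2 (mod 3).
    Then x = 9 + 20·2 = 49, valid modulo lcm(20, 15) = 60: x ≡ 49 (mod 60).
Verify: 49 mod 20 = 9, 49 mod 10 = 9, 49 mod 15 = 4.

x ≡ 49 (mod 60).


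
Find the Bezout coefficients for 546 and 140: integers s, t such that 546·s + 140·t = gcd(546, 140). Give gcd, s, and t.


Euclidean algorithm on (546, 140) — divide until remainder is 0:
  546 = 3 · 140 + 126
  140 = 1 · 126 + 14
  126 = 9 · 14 + 0
gcd(546, 140) = 14.
Track Bezout coefficients alongside the remainders: start with r₀ = 546 = a·1 + b·0 (s = 1, t = 0) and r₁ = 140 = a·0 + b·1 (s = 0, t = 1); each new remainder r_{k+1} = r_{k-1} − q_k·r_k inherits s_{k+1} = s_{k-1} − q_k·s_k, t_{k+1} = t_{k-1} − q_k·t_k, so r_k = a·s_k + b·t_k at every step:
  q = 3: r = 126, s = 1 − 3·0 = 1, t = 0 − 3·1 = -3  (check: 546·1 + 140·(-3) = 126)
  q = 1: r = 14, s = 0 − 1·1 = -1, t = 1 − 1·(-3) = 4  (check: 546·(-1) + 140·4 = 14)
The row with r = 14 (the gcd) gives the Bezout coefficients s = -1, t = 4.
Result: 546 · (-1) + 140 · (4) = 14.

gcd(546, 140) = 14; s = -1, t = 4 (check: 546·(-1) + 140·4 = 14).


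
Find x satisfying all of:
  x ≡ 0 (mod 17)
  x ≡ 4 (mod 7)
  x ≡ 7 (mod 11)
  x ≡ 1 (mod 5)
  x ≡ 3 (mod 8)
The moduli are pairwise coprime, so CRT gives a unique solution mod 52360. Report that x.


Product of moduli M = 17 · 7 · 11 · 5 · 8 = 52360.
Merge one congruence at a time:
  Start: x ≡ 0 (mod 17).
  Combine with x ≡ 4 (mod 7); new modulus lcm = 119.
    Write x = 0 + 17·t and substitute into x ≡ 4 (mod 7): 17·t ≡ 4 − 0 = 4 (mod 7).
    Reduce coefficients mod 7: 3·t ≡ 4 (mod 7).
    The inverse of 3 mod 7 is 5 (since 3·5 = 15 = 2·7 + 1), so t ≡ 5·4 = 20 ≡ 6 (mod 7).
    Then x = 0 + 17·6 = 102, valid modulo lcm(17, 7) = 119: x ≡ 102 (mod 119).
  Combine with x ≡ 7 (mod 11); new modulus lcm = 1309.
    Write x = 102 + 119·t and substitute into x ≡ 7 (mod 11): 119·t ≡ 7 − 102 = -95 (mod 11).
    Reduce coefficients mod 11: 9·t ≡ 4 (mod 11).
    The inverse of 9 mod 11 is 5 (since 9·5 = 45 = 4·11 + 1), so t ≡ 5·4 = 20 ≡ 9 (mod 11).
    Then x = 102 + 119·9 = 1173, valid modulo lcm(119, 11) = 1309: x ≡ 1173 (mod 1309).
  Combine with x ≡ 1 (mod 5); new modulus lcm = 6545.
    Write x = 1173 + 1309·t and substitute into x ≡ 1 (mod 5): 1309·t ≡ 1 − 1173 = -1172 (mod 5).
    Reduce coefficients mod 5: 4·t ≡ 3 (mod 5).
    The inverse of 4 mod 5 is 4 (since 4·4 = 16 = 3·5 + 1), so t ≡ 4·3 = 12 ≡ 2 (mod 5).
    Then x = 1173 + 1309·2 = 3791, valid modulo lcm(1309, 5) = 6545: x ≡ 3791 (mod 6545).
  Combine with x ≡ 3 (mod 8); new modulus lcm = 52360.
    Write x = 3791 + 6545·t and substitute into x ≡ 3 (mod 8): 6545·t ≡ 3 − 3791 = -3788 (mod 8).
    Reduce coefficients mod 8: 1·t ≡ 4 (mod 8).
    So t ≡ 4 (mod 8).
    Then x = 3791 + 6545·4 = 29971, valid modulo lcm(6545, 8) = 52360: x ≡ 29971 (mod 52360).
Verify against each original: 29971 mod 17 = 0, 29971 mod 7 = 4, 29971 mod 11 = 7, 29971 mod 5 = 1, 29971 mod 8 = 3.

x ≡ 29971 (mod 52360).


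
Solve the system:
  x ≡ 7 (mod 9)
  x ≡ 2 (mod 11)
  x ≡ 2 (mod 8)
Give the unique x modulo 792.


Moduli 9, 11, 8 are pairwise coprime; by CRT there is a unique solution modulo M = 9 · 11 · 8 = 792.
Solve pairwise, accumulating the modulus:
  Start with x ≡ 7 (mod 9).
  Combine with x ≡ 2 (mod 11): since gcd(9, 11) = 1, we get a unique residue mod 99.
    Write x = 7 + 9·t and substitute into x ≡ 2 (mod 11): 9·t ≡ 2 − 7 = -5 (mod 11).
    Reduce coefficients mod 11: 9·t ≡ 6 (mod 11).
    The inverse of 9 mod 11 is 5 (since 9·5 = 45 = 4·11 + 1), so t ≡ 5·6 = 30 ≡ 8 (mod 11).
    Then x = 7 + 9·8 = 79, valid modulo lcm(9, 11) = 99: x ≡ 79 (mod 99).
  Combine with x ≡ 2 (mod 8): since gcd(99, 8) = 1, we get a unique residue mod 792.
    Write x = 79 + 99·t and substitute into x ≡ 2 (mod 8): 99·t ≡ 2 − 79 = -77 (mod 8).
    Reduce coefficients mod 8: 3·t ≡ 3 (mod 8).
    The inverse of 3 mod 8 is 3 (since 3·3 = 9 = 1·8 + 1), so t ≡ 3·3 = 9 ≡ 1 (mod 8).
    Then x = 79 + 99·1 = 178, valid modulo lcm(99, 8) = 792: x ≡ 178 (mod 792).
Verify: 178 mod 9 = 7 ✓, 178 mod 11 = 2 ✓, 178 mod 8 = 2 ✓.

x ≡ 178 (mod 792).


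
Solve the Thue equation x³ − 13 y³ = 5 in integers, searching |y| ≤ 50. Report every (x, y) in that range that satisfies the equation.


The equation is x³ - 13y³ = 5. For fixed y, x³ = 13·y³ + 5, so a solution requires the RHS to be a perfect cube.
Strategy: iterate y from -50 to 50, compute RHS = 13·y³ + 5, and check whether it is a (positive or negative) perfect cube.
Check small values of y:
  y = 0: RHS = 5 is not a perfect cube.
  y = 1: RHS = 18 is not a perfect cube.
  y = -1: RHS = -8 = (-2)³ ⇒ x = -2 works.
  y = 2: RHS = 109 is not a perfect cube.
  y = -2: RHS = -99 is not a perfect cube.
  y = 3: RHS = 356 is not a perfect cube.
  y = -3: RHS = -346 is not a perfect cube.
Continuing the search up to |y| = 50 finds no further solutions beyond those listed.
Collected solutions: (-2, -1).

Solutions (with |y| ≤ 50): (-2, -1).


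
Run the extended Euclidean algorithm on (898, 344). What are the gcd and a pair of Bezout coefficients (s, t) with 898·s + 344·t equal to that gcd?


Euclidean algorithm on (898, 344) — divide until remainder is 0:
  898 = 2 · 344 + 210
  344 = 1 · 210 + 134
  210 = 1 · 134 + 76
  134 = 1 · 76 + 58
  76 = 1 · 58 + 18
  58 = 3 · 18 + 4
  18 = 4 · 4 + 2
  4 = 2 · 2 + 0
gcd(898, 344) = 2.
Track Bezout coefficients alongside the remainders: start with r₀ = 898 = a·1 + b·0 (s = 1, t = 0) and r₁ = 344 = a·0 + b·1 (s = 0, t = 1); each new remainder r_{k+1} = r_{k-1} − q_k·r_k inherits s_{k+1} = s_{k-1} − q_k·s_k, t_{k+1} = t_{k-1} − q_k·t_k, so r_k = a·s_k + b·t_k at every step:
  q = 2: r = 210, s = 1 − 2·0 = 1, t = 0 − 2·1 = -2  (check: 898·1 + 344·(-2) = 210)
  q = 1: r = 134, s = 0 − 1·1 = -1, t = 1 − 1·(-2) = 3  (check: 898·(-1) + 344·3 = 134)
  q = 1: r = 76, s = 1 − 1·(-1) = 2, t = -2 − 1·3 = -5  (check: 898·2 + 344·(-5) = 76)
  q = 1: r = 58, s = -1 − 1·2 = -3, t = 3 − 1·(-5) = 8  (check: 898·(-3) + 344·8 = 58)
  q = 1: r = 18, s = 2 − 1·(-3) = 5, t = -5 − 1·8 = -13  (check: 898·5 + 344·(-13) = 18)
  q = 3: r = 4, s = -3 − 3·5 = -18, t = 8 − 3·(-13) = 47  (check: 898·(-18) + 344·47 = 4)
  q = 4: r = 2, s = 5 − 4·(-18) = 77, t = -13 − 4·47 = -201  (check: 898·77 + 344·(-201) = 2)
The row with r = 2 (the gcd) gives the Bezout coefficients s = 77, t = -201.
Result: 898 · (77) + 344 · (-201) = 2.

gcd(898, 344) = 2; s = 77, t = -201 (check: 898·77 + 344·(-201) = 2).


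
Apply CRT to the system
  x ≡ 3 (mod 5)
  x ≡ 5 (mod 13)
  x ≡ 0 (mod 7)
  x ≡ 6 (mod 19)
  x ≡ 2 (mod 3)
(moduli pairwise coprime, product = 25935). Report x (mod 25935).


Product of moduli M = 5 · 13 · 7 · 19 · 3 = 25935.
Merge one congruence at a time:
  Start: x ≡ 3 (mod 5).
  Combine with x ≡ 5 (mod 13); new modulus lcm = 65.
    Write x = 3 + 5·t and substitute into x ≡ 5 (mod 13): 5·t ≡ 5 − 3 = 2 (mod 13).
    The inverse of 5 mod 13 is 8 (since 5·8 = 40 = 3·13 + 1), so t ≡ 8·2 = 16 ≡ 3 (mod 13).
    Then x = 3 + 5·3 = 18, valid modulo lcm(5, 13) = 65: x ≡ 18 (mod 65).
  Combine with x ≡ 0 (mod 7); new modulus lcm = 455.
    Write x = 18 + 65·t and substitute into x ≡ 0 (mod 7): 65·t ≡ 0 − 18 = -18 (mod 7).
    Reduce coefficients mod 7: 2·t ≡ 3 (mod 7).
    The inverse of 2 mod 7 is 4 (since 2·4 = 8 = 1·7 + 1), so t ≡ 4·3 = 12 ≡ 5 (mod 7).
    Then x = 18 + 65·5 = 343, valid modulo lcm(65, 7) = 455: x ≡ 343 (mod 455).
  Combine with x ≡ 6 (mod 19); new modulus lcm = 8645.
    Write x = 343 + 455·t and substitute into x ≡ 6 (mod 19): 455·t ≡ 6 − 343 = -337 (mod 19).
    Reduce coefficients mod 19: 18·t ≡ 5 (mod 19).
    The inverse of 18 mod 19 is 18 (since 18·18 = 324 = 17·19 + 1), so t ≡ 18·5 = 90 ≡ 14 (mod 19).
    Then x = 343 + 455·14 = 6713, valid modulo lcm(455, 19) = 8645: x ≡ 6713 (mod 8645).
  Combine with x ≡ 2 (mod 3); new modulus lcm = 25935.
    Write x = 6713 + 8645·t and substitute into x ≡ 2 (mod 3): 8645·t ≡ 2 − 6713 = -6711 (mod 3).
    Reduce coefficients mod 3: 2·t ≡ 0 (mod 3).
    The inverse of 2 mod 3 is 2 (since 2·2 = 4 = 1·3 + 1), so t ≡ 2·0 = 0 ≡ 0 (mod 3).
    Then x = 6713 + 8645·0 = 6713, valid modulo lcm(8645, 3) = 25935: x ≡ 6713 (mod 25935).
Verify against each original: 6713 mod 5 = 3, 6713 mod 13 = 5, 6713 mod 7 = 0, 6713 mod 19 = 6, 6713 mod 3 = 2.

x ≡ 6713 (mod 25935).


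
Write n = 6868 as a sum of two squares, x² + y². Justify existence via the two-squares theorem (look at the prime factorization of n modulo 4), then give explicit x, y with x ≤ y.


Step 1: Factor n = 6868 = 2^2 · 17 · 101.
Step 2: Check the mod-4 condition on each prime factor: 2 = 2 (special); 17 ≡ 1 (mod 4), exponent 1; 101 ≡ 1 (mod 4), exponent 1.
All primes ≡ 3 (mod 4) appear to even exponent (or don't appear), so by the two-squares theorem n IS expressible as a sum of two squares.
Step 3: Build a representation. Group n = k² · m with k = 2 and m = 17 · 101 = 1717 (a product of primes ≡ 1 (mod 4)); a representation of m scales to one of n via (k·x)² + (k·y)² = k²(x² + y²). Each prime p ≡ 1 (mod 4) is itself a sum of two squares; find a² by testing p − a² for a perfect square:
  17: 17 − 1² = 16 = 4² ⇒ 17 = 1² + 4².
  101: 101 − 1² = 100 = 10² ⇒ 101 = 1² + 10².
  Combine using the Brahmagupta–Fibonacci identity (a² + b²)(c² + d²) = (ac − bd)² + (ad + bc)² = (ac + bd)² + (ad − bc)²:
  17 · 101 = 1717: from (1² + 4²)(1² + 10²), take (1·1 − 4·10, 1·10 + 4·1) = (1 − 40, 10 + 4) = (-39, 14); dropping signs (only squares matter) gives (39, 14); check 39² + 14² = 1521 + 196 = 1717 ✓.
  Scale by k = 2: (2·39, 2·14) = (78, 28).
Step 4: Order so x ≤ y and verify: 28² + 78² = 784 + 6084 = 6868 = n. ✓

n = 6868 = 28² + 78² (one valid representation with x ≤ y).


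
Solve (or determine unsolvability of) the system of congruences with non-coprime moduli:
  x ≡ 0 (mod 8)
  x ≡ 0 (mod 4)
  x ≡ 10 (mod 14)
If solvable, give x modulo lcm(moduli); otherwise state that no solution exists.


Moduli 8, 4, 14 are not pairwise coprime, so CRT works modulo lcm(m_i) when all pairwise compatibility conditions hold.
Pairwise compatibility: gcd(m_i, m_j) must divide a_i - a_j for every pair.
Merge one congruence at a time:
  Start: x ≡ 0 (mod 8).
  Combine with x ≡ 0 (mod 4): gcd(8, 4) = 4; 0 - 0 = 0, which IS divisible by 4, so compatible.
    Write x = 0 + 8·t and substitute into x ≡ 0 (mod 4): 8·t ≡ 0 − 0 = 0 (mod 4).
    Divide the congruence (and modulus) by g = 4: 2·t ≡ 0 (mod 1).
    Modulo 1 every t works; take t = 0.
    Then x = 0 + 8·0 = 0, valid modulo lcm(8, 4) = 8: x ≡ 0 (mod 8).
  Combine with x ≡ 10 (mod 14): gcd(8, 14) = 2; 10 - 0 = 10, which IS divisible by 2, so compatible.
    Write x = 0 + 8·t and substitute into x ≡ 10 (mod 14): 8·t ≡ 10 − 0 = 10 (mod 14).
    Divide the congruence (and modulus) by g = 2: 4·t ≡ 5 (mod 7).
    The inverse of 4 mod 7 is 2 (since 4·2 = 8 = 1·7 + 1), so t ≡ 2·5 = 10 ≡ 3 (mod 7).
    Then x = 0 + 8·3 = 24, valid modulo lcm(8, 14) = 56: x ≡ 24 (mod 56).
Verify: 24 mod 8 = 0, 24 mod 4 = 0, 24 mod 14 = 10.

x ≡ 24 (mod 56).


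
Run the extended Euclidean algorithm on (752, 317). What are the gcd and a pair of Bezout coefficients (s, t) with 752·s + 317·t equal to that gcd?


Euclidean algorithm on (752, 317) — divide until remainder is 0:
  752 = 2 · 317 + 118
  317 = 2 · 118 + 81
  118 = 1 · 81 + 37
  81 = 2 · 37 + 7
  37 = 5 · 7 + 2
  7 = 3 · 2 + 1
  2 = 2 · 1 + 0
gcd(752, 317) = 1.
Track Bezout coefficients alongside the remainders: start with r₀ = 752 = a·1 + b·0 (s = 1, t = 0) and r₁ = 317 = a·0 + b·1 (s = 0, t = 1); each new remainder r_{k+1} = r_{k-1} − q_k·r_k inherits s_{k+1} = s_{k-1} − q_k·s_k, t_{k+1} = t_{k-1} − q_k·t_k, so r_k = a·s_k + b·t_k at every step:
  q = 2: r = 118, s = 1 − 2·0 = 1, t = 0 − 2·1 = -2  (check: 752·1 + 317·(-2) = 118)
  q = 2: r = 81, s = 0 − 2·1 = -2, t = 1 − 2·(-2) = 5  (check: 752·(-2) + 317·5 = 81)
  q = 1: r = 37, s = 1 − 1·(-2) = 3, t = -2 − 1·5 = -7  (check: 752·3 + 317·(-7) = 37)
  q = 2: r = 7, s = -2 − 2·3 = -8, t = 5 − 2·(-7) = 19  (check: 752·(-8) + 317·19 = 7)
  q = 5: r = 2, s = 3 − 5·(-8) = 43, t = -7 − 5·19 = -102  (check: 752·43 + 317·(-102) = 2)
  q = 3: r = 1, s = -8 − 3·43 = -137, t = 19 − 3·(-102) = 325  (check: 752·(-137) + 317·325 = 1)
The row with r = 1 (the gcd) gives the Bezout coefficients s = -137, t = 325.
Result: 752 · (-137) + 317 · (325) = 1.

gcd(752, 317) = 1; s = -137, t = 325 (check: 752·(-137) + 317·325 = 1).


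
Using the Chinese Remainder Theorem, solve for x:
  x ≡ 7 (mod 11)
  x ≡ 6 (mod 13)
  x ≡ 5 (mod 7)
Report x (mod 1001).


Moduli 11, 13, 7 are pairwise coprime; by CRT there is a unique solution modulo M = 11 · 13 · 7 = 1001.
Solve pairwise, accumulating the modulus:
  Start with x ≡ 7 (mod 11).
  Combine with x ≡ 6 (mod 13): since gcd(11, 13) = 1, we get a unique residue mod 143.
    Write x = 7 + 11·t and substitute into x ≡ 6 (mod 13): 11·t ≡ 6 − 7 = -1 (mod 13).
    Reduce coefficients mod 13: 11·t ≡ 12 (mod 13).
    The inverse of 11 mod 13 is 6 (since 11·6 = 66 = 5·13 + 1), so t ≡ 6·12 = 72 ≡ 7 (mod 13).
    Then x = 7 + 11·7 = 84, valid modulo lcm(11, 13) = 143: x ≡ 84 (mod 143).
  Combine with x ≡ 5 (mod 7): since gcd(143, 7) = 1, we get a unique residue mod 1001.
    Write x = 84 + 143·t and substitute into x ≡ 5 (mod 7): 143·t ≡ 5 − 84 = -79 (mod 7).
    Reduce coefficients mod 7: 3·t ≡ 5 (mod 7).
    The inverse of 3 mod 7 is 5 (since 3·5 = 15 = 2·7 + 1), so t ≡ 5·5 = 25 ≡ 4 (mod 7).
    Then x = 84 + 143·4 = 656, valid modulo lcm(143, 7) = 1001: x ≡ 656 (mod 1001).
Verify: 656 mod 11 = 7 ✓, 656 mod 13 = 6 ✓, 656 mod 7 = 5 ✓.

x ≡ 656 (mod 1001).


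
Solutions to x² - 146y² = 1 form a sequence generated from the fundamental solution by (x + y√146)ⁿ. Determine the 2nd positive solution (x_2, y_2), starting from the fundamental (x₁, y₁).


Step 1: Find the fundamental solution (x₁, y₁) of x² - 146y² = 1.
  Expand √146 as a continued fraction. a₀ = ⌊√146⌋ = 12; iterate m_{k+1} = d_k·a_k − m_k, d_{k+1} = (146 − m_{k+1}²)/d_k, a_{k+1} = ⌊(a₀ + m_{k+1})/d_{k+1}⌋ (starting m₀ = 0, d₀ = 1), with convergents p_k = a_k·p_{k-1} + p_{k-2}, q_k = a_k·q_{k-1} + q_{k-2} (p₋₁ = 1, q₋₁ = 0):
  k = 0: a₀ = 12; p₀/q₀ = 12/1; p₀² − 146·q₀² = 144 − 146 = -2.
  k = 1: m = 12, d = 2, a = ⌊(12 + 12)/2⌋ = 12; p/q = (12·12 + 1)/(12·1 + 0) = 145/12; p² − 146·q² = 21025 − 21024 = 1.
  The first convergent with p² − 146·q² = 1 gives the fundamental solution (x₁, y₁) = (145, 12).
Step 2: Apply the recurrence (x_{n+1}, y_{n+1}) = (x₁x_n + 146y₁y_n, x₁y_n + y₁x_n) repeatedly.
  From (x_1, y_1) = (145, 12): x_2 = 145·145 + 146·12·12 = 42049; y_2 = 145·12 + 12·145 = 3480.
Step 3: Verify x_2² - 146·y_2² = 1768118401 - 1768118400 = 1 (should be 1). ✓

(x_1, y_1) = (145, 12); (x_2, y_2) = (42049, 3480).


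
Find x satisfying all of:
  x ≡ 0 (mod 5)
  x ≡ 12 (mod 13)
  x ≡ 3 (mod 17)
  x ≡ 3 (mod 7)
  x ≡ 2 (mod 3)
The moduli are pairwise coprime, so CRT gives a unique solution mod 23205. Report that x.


Product of moduli M = 5 · 13 · 17 · 7 · 3 = 23205.
Merge one congruence at a time:
  Start: x ≡ 0 (mod 5).
  Combine with x ≡ 12 (mod 13); new modulus lcm = 65.
    Write x = 0 + 5·t and substitute into x ≡ 12 (mod 13): 5·t ≡ 12 − 0 = 12 (mod 13).
    The inverse of 5 mod 13 is 8 (since 5·8 = 40 = 3·13 + 1), so t ≡ 8·12 = 96 ≡ 5 (mod 13).
    Then x = 0 + 5·5 = 25, valid modulo lcm(5, 13) = 65: x ≡ 25 (mod 65).
  Combine with x ≡ 3 (mod 17); new modulus lcm = 1105.
    Write x = 25 + 65·t and substitute into x ≡ 3 (mod 17): 65·t ≡ 3 − 25 = -22 (mod 17).
    Reduce coefficients mod 17: 14·t ≡ 12 (mod 17).
    The inverse of 14 mod 17 is 11 (since 14·11 = 154 = 9·17 + 1), so t ≡ 11·12 = 132 ≡ 13 (mod 17).
    Then x = 25 + 65·13 = 870, valid modulo lcm(65, 17) = 1105: x ≡ 870 (mod 1105).
  Combine with x ≡ 3 (mod 7); new modulus lcm = 7735.
    Write x = 870 + 1105·t and substitute into x ≡ 3 (mod 7): 1105·t ≡ 3 − 870 = -867 (mod 7).
    Reduce coefficients mod 7: 6·t ≡ 1 (mod 7).
    The inverse of 6 mod 7 is 6 (since 6·6 = 36 = 5·7 + 1), so t ≡ 6·1 = 6 ≡ 6 (mod 7).
    Then x = 870 + 1105·6 = 7500, valid modulo lcm(1105, 7) = 7735: x ≡ 7500 (mod 7735).
  Combine with x ≡ 2 (mod 3); new modulus lcm = 23205.
    Write x = 7500 + 7735·t and substitute into x ≡ 2 (mod 3): 7735·t ≡ 2 − 7500 = -7498 (mod 3).
    Reduce coefficients mod 3: 1·t ≡ 2 (mod 3).
    So t ≡ 2 (mod 3).
    Then x = 7500 + 7735·2 = 22970, valid modulo lcm(7735, 3) = 23205: x ≡ 22970 (mod 23205).
Verify against each original: 22970 mod 5 = 0, 22970 mod 13 = 12, 22970 mod 17 = 3, 22970 mod 7 = 3, 22970 mod 3 = 2.

x ≡ 22970 (mod 23205).
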